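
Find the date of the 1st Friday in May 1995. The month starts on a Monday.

May 1995 begins on a Monday, so the first Friday is May 5 (4 days later).

May 5, 1995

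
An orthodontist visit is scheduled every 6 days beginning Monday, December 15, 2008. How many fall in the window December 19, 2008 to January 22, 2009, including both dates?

6

Occurrences land 6·i days after December 15, 2008 for i = 0, 1, 2, …
December 19, 2008 is 4 days after the start; 4 ÷ 6 = 0 remainder 4; since the remainder is 4, round up to i = 1. First occurrence in the window: #2 on December 21, 2008 (1×6 = 6 days in).
January 22, 2009 is 38 days after the start; 38 ÷ 6 = 6 remainder 2. Last occurrence in the window: #7 on January 20, 2009.
Occurrences #2 through #7: 6 in total.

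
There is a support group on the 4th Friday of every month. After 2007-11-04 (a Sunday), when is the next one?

2007-11-23

November 2007 starts on a Thursday; its first Friday is the 2nd, so the 4th Friday is the 23rd — 2007-11-23.
2007-11-23 is after 2007-11-04, so that is the next one.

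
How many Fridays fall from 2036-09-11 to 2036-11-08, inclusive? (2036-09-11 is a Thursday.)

9

2036-09-11 is a Thursday; the first Friday on or after it is 2036-09-12 (1 day later).
From 2036-09-12 to 2036-11-08: 18 + 31 + 8 = 57 days (rest of September, October, November).
57 ÷ 7 = 8 full weeks with remainder 1, so 8 more Fridays after the first → 9.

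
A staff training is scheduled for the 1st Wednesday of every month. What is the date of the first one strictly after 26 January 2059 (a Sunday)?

January 2059 starts on a Wednesday, so its 1st Wednesday is 1 January 2059.
That is not after 26 January 2059, so look at February 2059.
February 2059 starts on a Saturday, so its 1st Wednesday is 5 February 2059 (4 days in).

5 February 2059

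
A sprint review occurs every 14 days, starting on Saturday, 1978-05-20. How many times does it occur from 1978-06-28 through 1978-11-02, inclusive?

Occurrences land 14·i days after 1978-05-20 for i = 0, 1, 2, …
1978-06-28 is 39 days after the start; 39 ÷ 14 = 2 remainder 11; since the remainder is 11, round up to i = 3. First occurrence in the window: #4 on 1978-07-01 (3×14 = 42 days in).
1978-11-02 is 166 days after the start; 166 ÷ 14 = 11 remainder 12. Last occurrence in the window: #12 on 1978-10-21.
Occurrences #4 through #12: 9 in total.

9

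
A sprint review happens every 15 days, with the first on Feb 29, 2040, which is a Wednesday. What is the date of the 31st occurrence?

The 31st occurrence is 30 intervals after the first: 30 × 15 = 450 days after Feb 29, 2040.
Feb has 29 days — 0 days to the end of Feb leaves 450.
From end of Feb to end of 2040 is 306 days (144 left).
Jan has 31 days (113 left).
Feb has 28 days (85 left).
Mar has 31 days (54 left).
Apr has 30 days (24 left).
24 days into May → May 24, 2041.

May 24, 2041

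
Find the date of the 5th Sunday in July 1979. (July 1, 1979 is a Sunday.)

July 1979 begins on a Sunday, so the first Sunday is July 1.
The 5th Sunday is 4 weeks later: 1 + 28 = 29.

29 July 1979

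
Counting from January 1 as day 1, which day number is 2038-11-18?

Days in months before November: 31 + 28 + 31 + 30 + 31 + 30 + 31 + 31 + 30 + 31 = 304.
Plus 18 days into November → day 322.

322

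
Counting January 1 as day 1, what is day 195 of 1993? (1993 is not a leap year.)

January has 31 days (195 − 31 = 164 remain).
February has 28 days (164 − 28 = 136 remain).
March has 31 days (136 − 31 = 105 remain).
April has 30 days (105 − 30 = 75 remain).
May has 31 days (75 − 31 = 44 remain).
June has 30 days (44 − 30 = 14 remain).
14 into July → July 14.

July 14, 1993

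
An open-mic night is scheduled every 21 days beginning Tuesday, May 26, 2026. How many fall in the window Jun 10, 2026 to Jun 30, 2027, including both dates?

Occurrences land 21·i days after May 26, 2026 for i = 0, 1, 2, …
Jun 10, 2026 is 15 days after the start; 15 ÷ 21 = 0 remainder 15; since the remainder is 15, round up to i = 1. First occurrence in the window: #2 on Jun 16, 2026 (1×21 = 21 days in).
Jun 30, 2027 is 400 days after the start; 400 ÷ 21 = 19 remainder 1. Last occurrence in the window: #20 on Jun 29, 2027.
Occurrences #2 through #20: 19 in total.

19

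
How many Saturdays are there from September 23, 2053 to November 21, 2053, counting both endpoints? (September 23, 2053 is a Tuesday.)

September 23, 2053 is a Tuesday; the first Saturday on or after it is September 27, 2053 (4 days later).
From September 27, 2053 to November 21, 2053: 3 + 31 + 21 = 55 days (rest of September, October, November).
55 ÷ 7 = 7 full weeks with remainder 6, so 7 more Saturdays after the first → 8.

8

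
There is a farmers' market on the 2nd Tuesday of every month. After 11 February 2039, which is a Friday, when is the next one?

February 2039 starts on a Tuesday; its first Tuesday is the 1st, so the 2nd Tuesday is the 8th — 8 February 2039.
That is not after 11 February 2039, so look at March 2039.
March 2039 starts on a Tuesday; its first Tuesday is the 1st, so the 2nd Tuesday is the 8th — 8 March 2039.

8 March 2039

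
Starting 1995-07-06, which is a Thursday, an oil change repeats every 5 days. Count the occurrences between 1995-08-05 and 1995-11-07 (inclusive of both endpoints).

Occurrences land 5·i days after 1995-07-06 for i = 0, 1, 2, …
1995-08-05 is 30 days after the start; 30 ÷ 5 = 6 remainder 0. First occurrence in the window: #7 on 1995-08-05 (6×5 = 30 days in).
1995-11-07 is 124 days after the start; 124 ÷ 5 = 24 remainder 4. Last occurrence in the window: #25 on 1995-11-03.
Occurrences #7 through #25: 19 in total.

19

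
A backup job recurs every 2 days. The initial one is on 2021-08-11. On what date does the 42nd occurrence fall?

2021-11-01

The 42nd occurrence is 41 intervals after the first: 41 × 2 = 82 days after 2021-08-11.
August has 31 days — 20 days to the end of August leaves 62.
September has 30 days (32 left).
October has 31 days (1 left).
1 day into November → 2021-11-01.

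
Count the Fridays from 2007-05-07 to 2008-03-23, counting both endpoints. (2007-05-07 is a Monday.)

2007-05-07 is a Monday; the first Friday on or after it is 2007-05-11 (4 days later).
From 2007-05-11 to 2008-03-23: 20 + 30 + 31 + 31 + 30 + 31 + 30 + 31 + 31 + 29 + 23 = 317 days (rest of May, June, July, August, September, October, November, December, January, February, March).
317 ÷ 7 = 45 full weeks with remainder 2, so 45 more Fridays after the first → 46.

46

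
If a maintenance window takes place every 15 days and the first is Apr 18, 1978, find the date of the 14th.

The 14th occurrence is 13 intervals after the first: 13 × 15 = 195 days after Apr 18, 1978.
Apr has 30 days — 12 days to the end of Apr leaves 183.
May has 31 days (152 left).
Jun has 30 days (122 left).
Jul has 31 days (91 left).
Aug has 31 days (60 left).
Sep has 30 days (30 left).
30 days into Oct → Oct 30, 1978.

Oct 30, 1978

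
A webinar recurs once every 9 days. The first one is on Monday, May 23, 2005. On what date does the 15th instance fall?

Sep 26, 2005

The 15th occurrence is 14 intervals after the first: 14 × 9 = 126 days after May 23, 2005.
May has 31 days — 8 days to the end of May leaves 118.
Jun has 30 days (88 left).
Jul has 31 days (57 left).
Aug has 31 days (26 left).
26 days into Sep → Sep 26, 2005.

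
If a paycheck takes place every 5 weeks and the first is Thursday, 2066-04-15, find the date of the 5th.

The 5th occurrence is 4 intervals after the first: 4 × 35 = 140 days after 2066-04-15.
April has 30 days — 15 days to the end of April leaves 125.
May has 31 days (94 left).
June has 30 days (64 left).
July has 31 days (33 left).
August has 31 days (2 left).
2 days into September → 2066-09-02.

2066-09-02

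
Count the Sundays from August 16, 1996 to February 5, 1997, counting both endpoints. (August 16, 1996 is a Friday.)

August 16, 1996 is a Friday; the first Sunday on or after it is August 18, 1996 (2 days later).
From August 18, 1996 to February 5, 1997: 13 + 30 + 31 + 30 + 31 + 31 + 5 = 171 days (rest of August, September, October, November, December, January, February).
171 ÷ 7 = 24 full weeks with remainder 3, so 24 more Sundays after the first → 25.

25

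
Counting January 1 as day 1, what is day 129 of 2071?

January has 31 days (129 − 31 = 98 remain).
February has 28 days (98 − 28 = 70 remain).
March has 31 days (70 − 31 = 39 remain).
April has 30 days (39 − 30 = 9 remain).
9 into May → May 9.

2071-05-09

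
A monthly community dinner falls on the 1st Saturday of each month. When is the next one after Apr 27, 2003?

May 3, 2003

Apr 2003 starts on a Tuesday, so its 1st Saturday is Apr 5, 2003 (4 days in).
That is not after Apr 27, 2003, so look at May 2003.
May 2003 starts on a Thursday, so its 1st Saturday is May 3, 2003 (2 days in).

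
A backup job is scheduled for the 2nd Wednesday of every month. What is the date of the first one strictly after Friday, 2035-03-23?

2035-04-11

March 2035 starts on a Thursday; its first Wednesday is the 7th, so the 2nd Wednesday is the 14th — 2035-03-14.
That is not after 2035-03-23, so look at April 2035.
April 2035 starts on a Sunday; its first Wednesday is the 4th, so the 2nd Wednesday is the 11th — 2035-04-11.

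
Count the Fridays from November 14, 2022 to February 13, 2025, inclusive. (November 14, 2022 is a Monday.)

117

November 14, 2022 is a Monday; the first Friday on or after it is November 18, 2022 (4 days later).
From November 18, 2022 to February 13, 2025: 43 + 365 + 366 + 44 = 818 days (rest of 2022, 2023, 2024, to February 13, 2025 in 2025).
818 ÷ 7 = 116 full weeks with remainder 6, so 116 more Fridays after the first → 117.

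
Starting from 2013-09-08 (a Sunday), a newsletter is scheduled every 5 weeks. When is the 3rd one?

The 3rd occurrence is 2 intervals after the first: 2 × 35 = 70 days after 2013-09-08.
September has 30 days — 22 days to the end of September leaves 48.
October has 31 days (17 left).
17 days into November → 2013-11-17.

2013-11-17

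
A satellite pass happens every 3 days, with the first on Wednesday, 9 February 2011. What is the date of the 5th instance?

The 5th occurrence is 4 intervals after the first: 4 × 3 = 12 days after 9 February 2011.
12 days later is 21 February 2011.

21 February 2011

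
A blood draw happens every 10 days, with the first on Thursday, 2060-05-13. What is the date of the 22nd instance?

2060-12-09

The 22nd occurrence is 21 intervals after the first: 21 × 10 = 210 days after 2060-05-13.
May has 31 days — 18 days to the end of May leaves 192.
June has 30 days (162 left).
July has 31 days (131 left).
August has 31 days (100 left).
September has 30 days (70 left).
October has 31 days (39 left).
November has 30 days (9 left).
9 days into December → 2060-12-09.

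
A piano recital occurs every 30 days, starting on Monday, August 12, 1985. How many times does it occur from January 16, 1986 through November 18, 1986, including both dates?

10

Occurrences land 30·i days after August 12, 1985 for i = 0, 1, 2, …
January 16, 1986 is 157 days after the start; 157 ÷ 30 = 5 remainder 7; since the remainder is 7, round up to i = 6. First occurrence in the window: #7 on February 8, 1986 (6×30 = 180 days in).
November 18, 1986 is 463 days after the start; 463 ÷ 30 = 15 remainder 13. Last occurrence in the window: #16 on November 5, 1986.
Occurrences #7 through #16: 10 in total.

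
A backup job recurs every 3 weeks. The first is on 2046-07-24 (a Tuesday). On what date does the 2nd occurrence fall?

The 2nd occurrence is 1 interval after the first: 1 × 21 = 21 days after 2046-07-24.
July has 31 days — 7 days to the end of July leaves 14.
14 days into August → 2046-08-14.

2046-08-14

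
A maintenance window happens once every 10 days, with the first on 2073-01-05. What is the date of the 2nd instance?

2073-01-15

The 2nd occurrence is 1 interval after the first: 1 × 10 = 10 days after 2073-01-05.
10 days later is 2073-01-15.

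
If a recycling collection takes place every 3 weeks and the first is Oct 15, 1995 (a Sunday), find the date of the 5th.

The 5th occurrence is 4 intervals after the first: 4 × 21 = 84 days after Oct 15, 1995.
Oct has 31 days — 16 days to the end of Oct leaves 68.
Nov has 30 days (38 left).
Dec has 31 days (7 left).
7 days into Jan → Jan 7, 1996.

Jan 7, 1996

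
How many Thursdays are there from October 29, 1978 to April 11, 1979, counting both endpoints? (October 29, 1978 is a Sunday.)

23

October 29, 1978 is a Sunday; the first Thursday on or after it is November 2, 1978 (4 days later).
From November 2, 1978 to April 11, 1979: 28 + 31 + 31 + 28 + 31 + 11 = 160 days (rest of November, December, January, February, March, April).
160 ÷ 7 = 22 full weeks with remainder 6, so 22 more Thursdays after the first → 23.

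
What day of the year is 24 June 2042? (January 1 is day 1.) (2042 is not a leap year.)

175

Days in months before June: 31 + 28 + 31 + 30 + 31 = 151.
Plus 24 days into June → day 175.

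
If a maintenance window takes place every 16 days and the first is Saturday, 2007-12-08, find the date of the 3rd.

The 3rd occurrence is 2 intervals after the first: 2 × 16 = 32 days after 2007-12-08.
December has 31 days — 23 days to the end of December leaves 9.
9 days into January → 2008-01-09.

2008-01-09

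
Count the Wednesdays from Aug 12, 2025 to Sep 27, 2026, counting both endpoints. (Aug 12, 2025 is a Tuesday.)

59

Aug 12, 2025 is a Tuesday; the first Wednesday on or after it is Aug 13, 2025 (1 day later).
From Aug 13, 2025 to Sep 27, 2026: 140 + 270 = 410 days (rest of 2025, to Sep 27, 2026 in 2026).
410 ÷ 7 = 58 full weeks with remainder 4, so 58 more Wednesdays after the first → 59.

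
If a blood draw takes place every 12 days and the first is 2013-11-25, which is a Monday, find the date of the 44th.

The 44th occurrence is 43 intervals after the first: 43 × 12 = 516 days after 2013-11-25.
November has 30 days — 5 days to the end of November leaves 511.
From end of November to end of 2013 is 31 days (480 left).
2014 has 365 days (115 left).
January has 31 days (84 left).
February has 28 days (56 left).
March has 31 days (25 left).
25 days into April → 2015-04-25.

2015-04-25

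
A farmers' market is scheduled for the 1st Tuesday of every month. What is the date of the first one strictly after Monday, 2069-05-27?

May 2069 starts on a Wednesday, so its 1st Tuesday is 2069-05-07 (6 days in).
That is not after 2069-05-27, so look at June 2069.
June 2069 starts on a Saturday, so its 1st Tuesday is 2069-06-04 (3 days in).

2069-06-04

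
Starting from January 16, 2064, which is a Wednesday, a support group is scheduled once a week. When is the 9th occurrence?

March 12, 2064

The 9th occurrence is 8 intervals after the first: 8 × 7 = 56 days after January 16, 2064.
January has 31 days — 15 days to the end of January leaves 41.
February has 29 days (12 left).
12 days into March → March 12, 2064.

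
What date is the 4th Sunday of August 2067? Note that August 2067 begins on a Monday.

August 28, 2067

August 2067 begins on a Monday, so the first Sunday is August 7 (6 days later).
The 4th Sunday is 3 weeks later: 7 + 21 = 28.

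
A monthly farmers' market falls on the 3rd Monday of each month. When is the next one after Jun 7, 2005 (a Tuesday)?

Jun 20, 2005

Jun 2005 starts on a Wednesday; its first Monday is the 6th, so the 3rd Monday is the 20th — Jun 20, 2005.
Jun 20, 2005 is after Jun 7, 2005, so that is the next one.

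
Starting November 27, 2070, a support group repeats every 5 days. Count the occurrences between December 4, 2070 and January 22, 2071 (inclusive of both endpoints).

10

Occurrences land 5·i days after November 27, 2070 for i = 0, 1, 2, …
December 4, 2070 is 7 days after the start; 7 ÷ 5 = 1 remainder 2; since the remainder is 2, round up to i = 2. First occurrence in the window: #3 on December 7, 2070 (2×5 = 10 days in).
January 22, 2071 is 56 days after the start; 56 ÷ 5 = 11 remainder 1. Last occurrence in the window: #12 on January 21, 2071.
Occurrences #3 through #12: 10 in total.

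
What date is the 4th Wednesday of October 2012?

October 24, 2012

October 2012 begins on a Monday, so the first Wednesday is October 3 (2 days later).
The 4th Wednesday is 3 weeks later: 3 + 21 = 24.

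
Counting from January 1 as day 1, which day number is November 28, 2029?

Days in months before November: 31 + 28 + 31 + 30 + 31 + 30 + 31 + 31 + 30 + 31 = 304.
Plus 28 days into November → day 332.

332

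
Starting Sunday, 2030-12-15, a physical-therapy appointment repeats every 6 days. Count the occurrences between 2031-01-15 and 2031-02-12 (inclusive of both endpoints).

4

Occurrences land 6·i days after 2030-12-15 for i = 0, 1, 2, …
2031-01-15 is 31 days after the start; 31 ÷ 6 = 5 remainder 1; since the remainder is 1, round up to i = 6. First occurrence in the window: #7 on 2031-01-20 (6×6 = 36 days in).
2031-02-12 is 59 days after the start; 59 ÷ 6 = 9 remainder 5. Last occurrence in the window: #10 on 2031-02-07.
Occurrences #7 through #10: 4 in total.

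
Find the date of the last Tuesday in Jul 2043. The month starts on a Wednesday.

Jul 28, 2043

Jul 2043 begins on a Wednesday, so the first Tuesday is Jul 7 (6 days later).
Jul 2043 has 31 days. Adding weeks: 7, 14, 21, 28 — the last one ≤ 31 is the 28th.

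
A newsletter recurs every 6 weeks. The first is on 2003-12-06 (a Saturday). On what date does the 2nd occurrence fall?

The 2nd occurrence is 1 interval after the first: 1 × 42 = 42 days after 2003-12-06.
December has 31 days — 25 days to the end of December leaves 17.
17 days into January → 2004-01-17.

2004-01-17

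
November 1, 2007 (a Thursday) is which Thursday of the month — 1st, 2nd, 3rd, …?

Day 1 falls in week ⌈1/7⌉ of the month.
Days 1–7 hold the 1st Thursday, 8–14 the 2nd, 15–21 the 3rd, 22–28 the 4th, 29–31 the 5th.
1 is in the range for the 1st.

1st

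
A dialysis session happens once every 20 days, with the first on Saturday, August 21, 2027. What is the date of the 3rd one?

The 3rd occurrence is 2 intervals after the first: 2 × 20 = 40 days after August 21, 2027.
August has 31 days — 10 days to the end of August leaves 30.
30 days into September → September 30, 2027.

September 30, 2027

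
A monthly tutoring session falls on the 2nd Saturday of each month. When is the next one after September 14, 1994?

September 1994 starts on a Thursday; its first Saturday is the 3rd, so the 2nd Saturday is the 10th — September 10, 1994.
That is not after September 14, 1994, so look at October 1994.
October 1994 starts on a Saturday; its first Saturday is the 1st, so the 2nd Saturday is the 8th — October 8, 1994.

October 8, 1994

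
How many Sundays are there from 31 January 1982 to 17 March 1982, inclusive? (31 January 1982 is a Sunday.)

31 January 1982 is a Sunday; the first Sunday on or after it is 31 January 1982.
From 31 January 1982 to 17 March 1982: 0 + 28 + 17 = 45 days (rest of January, February, March).
45 ÷ 7 = 6 full weeks with remainder 3, so 6 more Sundays after the first → 7.

7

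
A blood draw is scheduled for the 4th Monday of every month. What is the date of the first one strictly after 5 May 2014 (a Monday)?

May 2014 starts on a Thursday; its first Monday is the 5th, so the 4th Monday is the 26th — 26 May 2014.
26 May 2014 is after 5 May 2014, so that is the next one.

26 May 2014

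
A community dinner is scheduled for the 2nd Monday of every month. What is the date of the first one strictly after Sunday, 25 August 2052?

9 September 2052

August 2052 starts on a Thursday; its first Monday is the 5th, so the 2nd Monday is the 12th — 12 August 2052.
That is not after 25 August 2052, so look at September 2052.
September 2052 starts on a Sunday; its first Monday is the 2nd, so the 2nd Monday is the 9th — 9 September 2052.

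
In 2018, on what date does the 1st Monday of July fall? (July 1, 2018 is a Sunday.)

July 2018 begins on a Sunday, so the first Monday is July 2 (1 day later).

2018-07-02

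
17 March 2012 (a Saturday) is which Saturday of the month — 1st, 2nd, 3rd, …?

Day 17 falls in week ⌈17/7⌉ of the month.
Days 1–7 hold the 1st Saturday, 8–14 the 2nd, 15–21 the 3rd, 22–28 the 4th, 29–31 the 5th.
17 is in the range for the 3rd.

3rd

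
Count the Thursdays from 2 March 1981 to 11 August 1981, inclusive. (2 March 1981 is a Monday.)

23

2 March 1981 is a Monday; the first Thursday on or after it is 5 March 1981 (3 days later).
From 5 March 1981 to 11 August 1981: 26 + 30 + 31 + 30 + 31 + 11 = 159 days (rest of March, April, May, June, July, August).
159 ÷ 7 = 22 full weeks with remainder 5, so 22 more Thursdays after the first → 23.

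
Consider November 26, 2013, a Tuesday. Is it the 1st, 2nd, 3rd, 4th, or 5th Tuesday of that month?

4th

Day 26 falls in week ⌈26/7⌉ of the month.
Days 1–7 hold the 1st Tuesday, 8–14 the 2nd, 15–21 the 3rd, 22–28 the 4th, 29–31 the 5th.
26 is in the range for the 4th.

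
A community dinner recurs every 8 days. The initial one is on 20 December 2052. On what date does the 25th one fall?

30 June 2053

The 25th occurrence is 24 intervals after the first: 24 × 8 = 192 days after 20 December 2052.
December has 31 days — 11 days to the end of December leaves 181.
January has 31 days (150 left).
February has 28 days (122 left).
March has 31 days (91 left).
April has 30 days (61 left).
May has 31 days (30 left).
30 days into June → 30 June 2053.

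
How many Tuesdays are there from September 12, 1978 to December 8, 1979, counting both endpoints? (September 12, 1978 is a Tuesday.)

65

September 12, 1978 is a Tuesday; the first Tuesday on or after it is September 12, 1978.
From September 12, 1978 to December 8, 1979: 110 + 342 = 452 days (rest of 1978, to December 8, 1979 in 1979).
452 ÷ 7 = 64 full weeks with remainder 4, so 64 more Tuesdays after the first → 65.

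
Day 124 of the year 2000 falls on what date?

Jan has 31 days (124 − 31 = 93 remain).
Feb has 29 days (93 − 29 = 64 remain).
Mar has 31 days (64 − 31 = 33 remain).
Apr has 30 days (33 − 30 = 3 remain).
3 into May → May 3.

May 3, 2000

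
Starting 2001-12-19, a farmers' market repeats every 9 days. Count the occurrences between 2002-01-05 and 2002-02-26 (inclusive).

6

Occurrences land 9·i days after 2001-12-19 for i = 0, 1, 2, …
2002-01-05 is 17 days after the start; 17 ÷ 9 = 1 remainder 8; since the remainder is 8, round up to i = 2. First occurrence in the window: #3 on 2002-01-06 (2×9 = 18 days in).
2002-02-26 is 69 days after the start; 69 ÷ 9 = 7 remainder 6. Last occurrence in the window: #8 on 2002-02-20.
Occurrences #3 through #8: 6 in total.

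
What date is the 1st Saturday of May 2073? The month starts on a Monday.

May 6, 2073

May 2073 begins on a Monday, so the first Saturday is May 6 (5 days later).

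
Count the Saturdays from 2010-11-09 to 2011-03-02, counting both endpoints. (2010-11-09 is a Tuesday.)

2010-11-09 is a Tuesday; the first Saturday on or after it is 2010-11-13 (4 days later).
From 2010-11-13 to 2011-03-02: 17 + 31 + 31 + 28 + 2 = 109 days (rest of November, December, January, February, March).
109 ÷ 7 = 15 full weeks with remainder 4, so 15 more Saturdays after the first → 16.

16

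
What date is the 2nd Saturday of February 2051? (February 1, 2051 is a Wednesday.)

11 February 2051

February 2051 begins on a Wednesday, so the first Saturday is February 4 (3 days later).
The 2nd Saturday is 1 weeks later: 4 + 7 = 11.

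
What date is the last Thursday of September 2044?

The first Thursday of September 2044 is September 1.
September 2044 has 30 days. Adding weeks: 1, 8, 15, 22, 29 — the last one ≤ 30 is the 29th.

2044-09-29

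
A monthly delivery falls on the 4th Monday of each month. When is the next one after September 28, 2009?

September 2009 starts on a Tuesday; its first Monday is the 7th, so the 4th Monday is the 28th — September 28, 2009.
That is not after September 28, 2009, so look at October 2009.
October 2009 starts on a Thursday; its first Monday is the 5th, so the 4th Monday is the 26th — October 26, 2009.

October 26, 2009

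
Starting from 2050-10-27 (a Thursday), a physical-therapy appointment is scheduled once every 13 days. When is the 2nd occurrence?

2050-11-09

The 2nd occurrence is 1 interval after the first: 1 × 13 = 13 days after 2050-10-27.
October has 31 days — 4 days to the end of October leaves 9.
9 days into November → 2050-11-09.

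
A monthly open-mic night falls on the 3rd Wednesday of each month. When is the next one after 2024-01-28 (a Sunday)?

2024-02-21

January 2024 starts on a Monday; its first Wednesday is the 3rd, so the 3rd Wednesday is the 17th — 2024-01-17.
That is not after 2024-01-28, so look at February 2024.
February 2024 starts on a Thursday; its first Wednesday is the 7th, so the 3rd Wednesday is the 21st — 2024-02-21.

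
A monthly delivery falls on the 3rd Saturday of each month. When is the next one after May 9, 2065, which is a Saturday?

May 2065 starts on a Friday; its first Saturday is the 2nd, so the 3rd Saturday is the 16th — May 16, 2065.
May 16, 2065 is after May 9, 2065, so that is the next one.

May 16, 2065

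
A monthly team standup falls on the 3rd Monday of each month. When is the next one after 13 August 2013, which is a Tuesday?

August 2013 starts on a Thursday; its first Monday is the 5th, so the 3rd Monday is the 19th — 19 August 2013.
19 August 2013 is after 13 August 2013, so that is the next one.

19 August 2013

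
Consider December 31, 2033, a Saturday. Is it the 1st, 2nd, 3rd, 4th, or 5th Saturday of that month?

5th

Day 31 falls in week ⌈31/7⌉ of the month.
Days 1–7 hold the 1st Saturday, 8–14 the 2nd, 15–21 the 3rd, 22–28 the 4th, 29–31 the 5th.
31 is in the range for the 5th.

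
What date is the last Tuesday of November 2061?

29 November 2061

November 2061 begins on a Tuesday, so the first Tuesday is November 1.
November 2061 has 30 days. Adding weeks: 1, 8, 15, 22, 29 — the last one ≤ 30 is the 29th.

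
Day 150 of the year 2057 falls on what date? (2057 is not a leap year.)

May 30, 2057

Jan has 31 days (150 − 31 = 119 remain).
Feb has 28 days (119 − 28 = 91 remain).
Mar has 31 days (91 − 31 = 60 remain).
Apr has 30 days (60 − 30 = 30 remain).
30 into May → May 30.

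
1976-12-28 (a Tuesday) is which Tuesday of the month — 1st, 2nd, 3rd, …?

4th

Day 28 falls in week ⌈28/7⌉ of the month.
Days 1–7 hold the 1st Tuesday, 8–14 the 2nd, 15–21 the 3rd, 22–28 the 4th, 29–31 the 5th.
28 is in the range for the 4th.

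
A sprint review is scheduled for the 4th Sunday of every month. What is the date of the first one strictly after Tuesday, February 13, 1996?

February 25, 1996

February 1996 starts on a Thursday; its first Sunday is the 4th, so the 4th Sunday is the 25th — February 25, 1996.
February 25, 1996 is after February 13, 1996, so that is the next one.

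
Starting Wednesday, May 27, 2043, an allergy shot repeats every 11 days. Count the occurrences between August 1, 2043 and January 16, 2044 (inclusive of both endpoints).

16

Occurrences land 11·i days after May 27, 2043 for i = 0, 1, 2, …
August 1, 2043 is 66 days after the start; 66 ÷ 11 = 6 remainder 0. First occurrence in the window: #7 on August 1, 2043 (6×11 = 66 days in).
January 16, 2044 is 234 days after the start; 234 ÷ 11 = 21 remainder 3. Last occurrence in the window: #22 on January 13, 2044.
Occurrences #7 through #22: 16 in total.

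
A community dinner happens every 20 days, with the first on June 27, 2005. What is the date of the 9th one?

The 9th occurrence is 8 intervals after the first: 8 × 20 = 160 days after June 27, 2005.
June has 30 days — 3 days to the end of June leaves 157.
July has 31 days (126 left).
August has 31 days (95 left).
September has 30 days (65 left).
October has 31 days (34 left).
November has 30 days (4 left).
4 days into December → December 4, 2005.

December 4, 2005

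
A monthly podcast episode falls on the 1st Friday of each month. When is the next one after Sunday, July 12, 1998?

August 7, 1998

July 1998 starts on a Wednesday, so its 1st Friday is July 3, 1998 (2 days in).
That is not after July 12, 1998, so look at August 1998.
August 1998 starts on a Saturday, so its 1st Friday is August 7, 1998 (6 days in).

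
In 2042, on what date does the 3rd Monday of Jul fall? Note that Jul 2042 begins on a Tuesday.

Jul 21, 2042

Jul 2042 begins on a Tuesday, so the first Monday is Jul 7 (6 days later).
The 3rd Monday is 2 weeks later: 7 + 14 = 21.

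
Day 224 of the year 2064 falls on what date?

January has 31 days (224 − 31 = 193 remain).
February has 29 days (193 − 29 = 164 remain).
March has 31 days (164 − 31 = 133 remain).
April has 30 days (133 − 30 = 103 remain).
May has 31 days (103 − 31 = 72 remain).
June has 30 days (72 − 30 = 42 remain).
July has 31 days (42 − 31 = 11 remain).
11 into August → August 11.

2064-08-11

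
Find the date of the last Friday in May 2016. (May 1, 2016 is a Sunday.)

May 2016 begins on a Sunday, so the first Friday is May 6 (5 days later).
May 2016 has 31 days. Adding weeks: 6, 13, 20, 27 — the last one ≤ 31 is the 27th.

27 May 2016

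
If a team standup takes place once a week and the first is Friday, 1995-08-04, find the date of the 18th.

The 18th occurrence is 17 intervals after the first: 17 × 7 = 119 days after 1995-08-04.
August has 31 days — 27 days to the end of August leaves 92.
September has 30 days (62 left).
October has 31 days (31 left).
November has 30 days (1 left).
1 day into December → 1995-12-01.

1995-12-01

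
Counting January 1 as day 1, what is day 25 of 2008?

2008-01-25

25 into January → January 25.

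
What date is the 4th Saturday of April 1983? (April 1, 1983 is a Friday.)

April 23, 1983

April 1983 begins on a Friday, so the first Saturday is April 2 (1 day later).
The 4th Saturday is 3 weeks later: 2 + 21 = 23.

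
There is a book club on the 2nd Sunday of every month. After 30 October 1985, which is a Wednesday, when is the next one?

October 1985 starts on a Tuesday; its first Sunday is the 6th, so the 2nd Sunday is the 13th — 13 October 1985.
That is not after 30 October 1985, so look at November 1985.
November 1985 starts on a Friday; its first Sunday is the 3rd, so the 2nd Sunday is the 10th — 10 November 1985.

10 November 1985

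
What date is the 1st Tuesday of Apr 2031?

Apr 2031 begins on a Tuesday, so the first Tuesday is Apr 1.

Apr 1, 2031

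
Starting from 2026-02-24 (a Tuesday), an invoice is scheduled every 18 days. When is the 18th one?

2026-12-27

The 18th occurrence is 17 intervals after the first: 17 × 18 = 306 days after 2026-02-24.
February has 28 days — 4 days to the end of February leaves 302.
March has 31 days (271 left).
April has 30 days (241 left).
May has 31 days (210 left).
June has 30 days (180 left).
July has 31 days (149 left).
August has 31 days (118 left).
September has 30 days (88 left).
October has 31 days (57 left).
November has 30 days (27 left).
27 days into December → 2026-12-27.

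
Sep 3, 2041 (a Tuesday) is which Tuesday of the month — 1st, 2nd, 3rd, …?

1st

Day 3 falls in week ⌈3/7⌉ of the month.
Days 1–7 hold the 1st Tuesday, 8–14 the 2nd, 15–21 the 3rd, 22–28 the 4th, 29–31 the 5th.
3 is in the range for the 1st.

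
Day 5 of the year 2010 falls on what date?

5 into January → January 5.

5 January 2010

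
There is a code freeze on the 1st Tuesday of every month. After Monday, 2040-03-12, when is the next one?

March 2040 starts on a Thursday, so its 1st Tuesday is 2040-03-06 (5 days in).
That is not after 2040-03-12, so look at April 2040.
April 2040 starts on a Sunday, so its 1st Tuesday is 2040-04-03 (2 days in).

2040-04-03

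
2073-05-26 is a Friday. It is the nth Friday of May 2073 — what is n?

Day 26 falls in week ⌈26/7⌉ of the month.
Days 1–7 hold the 1st Friday, 8–14 the 2nd, 15–21 the 3rd, 22–28 the 4th, 29–31 the 5th.
26 is in the range for the 4th.

4th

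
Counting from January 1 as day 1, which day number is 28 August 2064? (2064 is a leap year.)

241

Days in months before August: 31 + 29 + 31 + 30 + 31 + 30 + 31 = 213.
Plus 28 days into August → day 241.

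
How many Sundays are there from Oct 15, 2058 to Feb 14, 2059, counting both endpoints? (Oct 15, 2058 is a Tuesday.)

Oct 15, 2058 is a Tuesday; the first Sunday on or after it is Oct 20, 2058 (5 days later).
From Oct 20, 2058 to Feb 14, 2059: 11 + 30 + 31 + 31 + 14 = 117 days (rest of Oct, Nov, Dec, Jan, Feb).
117 ÷ 7 = 16 full weeks with remainder 5, so 16 more Sundays after the first → 17.

17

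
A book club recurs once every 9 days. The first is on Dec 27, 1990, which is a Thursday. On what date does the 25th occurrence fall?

Jul 31, 1991

The 25th occurrence is 24 intervals after the first: 24 × 9 = 216 days after Dec 27, 1990.
Dec has 31 days — 4 days to the end of Dec leaves 212.
Jan has 31 days (181 left).
Feb has 28 days (153 left).
Mar has 31 days (122 left).
Apr has 30 days (92 left).
May has 31 days (61 left).
Jun has 30 days (31 left).
31 days into Jul → Jul 31, 1991.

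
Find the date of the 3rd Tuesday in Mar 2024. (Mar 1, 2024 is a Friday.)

Mar 19, 2024

Mar 2024 begins on a Friday, so the first Tuesday is Mar 5 (4 days later).
The 3rd Tuesday is 2 weeks later: 5 + 14 = 19.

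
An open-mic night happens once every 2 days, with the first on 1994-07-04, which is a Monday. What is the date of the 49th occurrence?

The 49th occurrence is 48 intervals after the first: 48 × 2 = 96 days after 1994-07-04.
July has 31 days — 27 days to the end of July leaves 69.
August has 31 days (38 left).
September has 30 days (8 left).
8 days into October → 1994-10-08.

1994-10-08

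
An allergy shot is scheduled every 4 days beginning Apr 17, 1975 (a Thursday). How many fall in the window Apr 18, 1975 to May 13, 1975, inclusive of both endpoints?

Occurrences land 4·i days after Apr 17, 1975 for i = 0, 1, 2, …
Apr 18, 1975 is 1 day after the start; 1 ÷ 4 = 0 remainder 1; since the remainder is 1, round up to i = 1. First occurrence in the window: #2 on Apr 21, 1975 (1×4 = 4 days in).
May 13, 1975 is 26 days after the start; 26 ÷ 4 = 6 remainder 2. Last occurrence in the window: #7 on May 11, 1975.
Occurrences #2 through #7: 6 in total.

6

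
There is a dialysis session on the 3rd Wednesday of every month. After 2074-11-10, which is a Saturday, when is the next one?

2074-11-21

November 2074 starts on a Thursday; its first Wednesday is the 7th, so the 3rd Wednesday is the 21st — 2074-11-21.
2074-11-21 is after 2074-11-10, so that is the next one.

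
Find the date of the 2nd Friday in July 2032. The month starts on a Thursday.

July 9, 2032

July 2032 begins on a Thursday, so the first Friday is July 2 (1 day later).
The 2nd Friday is 1 weeks later: 2 + 7 = 9.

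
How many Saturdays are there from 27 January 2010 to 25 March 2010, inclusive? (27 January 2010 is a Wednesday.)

27 January 2010 is a Wednesday; the first Saturday on or after it is 30 January 2010 (3 days later).
From 30 January 2010 to 25 March 2010: 1 + 28 + 25 = 54 days (rest of January, February, March).
54 ÷ 7 = 7 full weeks with remainder 5, so 7 more Saturdays after the first → 8.

8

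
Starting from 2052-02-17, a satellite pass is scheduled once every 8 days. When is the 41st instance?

2053-01-02

The 41st occurrence is 40 intervals after the first: 40 × 8 = 320 days after 2052-02-17.
February has 29 days — 12 days to the end of February leaves 308.
March has 31 days (277 left).
April has 30 days (247 left).
May has 31 days (216 left).
June has 30 days (186 left).
July has 31 days (155 left).
August has 31 days (124 left).
September has 30 days (94 left).
October has 31 days (63 left).
November has 30 days (33 left).
December has 31 days (2 left).
2 days into January → 2053-01-02.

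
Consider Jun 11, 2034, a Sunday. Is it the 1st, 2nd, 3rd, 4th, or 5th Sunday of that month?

Day 11 falls in week ⌈11/7⌉ of the month.
Days 1–7 hold the 1st Sunday, 8–14 the 2nd, 15–21 the 3rd, 22–28 the 4th, 29–31 the 5th.
11 is in the range for the 2nd.

2nd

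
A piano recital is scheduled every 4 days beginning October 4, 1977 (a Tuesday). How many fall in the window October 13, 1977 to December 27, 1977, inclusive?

Occurrences land 4·i days after October 4, 1977 for i = 0, 1, 2, …
October 13, 1977 is 9 days after the start; 9 ÷ 4 = 2 remainder 1; since the remainder is 1, round up to i = 3. First occurrence in the window: #4 on October 16, 1977 (3×4 = 12 days in).
December 27, 1977 is 84 days after the start; 84 ÷ 4 = 21 remainder 0. Last occurrence in the window: #22 on December 27, 1977.
Occurrences #4 through #22: 19 in total.

19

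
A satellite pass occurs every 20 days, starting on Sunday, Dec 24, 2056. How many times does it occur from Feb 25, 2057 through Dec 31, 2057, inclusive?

15

Occurrences land 20·i days after Dec 24, 2056 for i = 0, 1, 2, …
Feb 25, 2057 is 63 days after the start; 63 ÷ 20 = 3 remainder 3; since the remainder is 3, round up to i = 4. First occurrence in the window: #5 on Mar 14, 2057 (4×20 = 80 days in).
Dec 31, 2057 is 372 days after the start; 372 ÷ 20 = 18 remainder 12. Last occurrence in the window: #19 on Dec 19, 2057.
Occurrences #5 through #19: 15 in total.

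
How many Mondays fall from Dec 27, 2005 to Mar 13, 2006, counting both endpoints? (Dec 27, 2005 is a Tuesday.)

11

Dec 27, 2005 is a Tuesday; the first Monday on or after it is Jan 2, 2006 (6 days later).
From Jan 2, 2006 to Mar 13, 2006: 29 + 28 + 13 = 70 days (rest of Jan, Feb, Mar).
70 ÷ 7 = 10 full weeks with remainder 0, so 10 more Mondays after the first → 11.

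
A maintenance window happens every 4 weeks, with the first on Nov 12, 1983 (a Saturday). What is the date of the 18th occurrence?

The 18th occurrence is 17 intervals after the first: 17 × 28 = 476 days after Nov 12, 1983.
Nov has 30 days — 18 days to the end of Nov leaves 458.
From end of Nov to end of 1983 is 31 days (427 left).
1984 has 366 days (61 left).
Jan has 31 days (30 left).
Feb has 28 days (2 left).
2 days into Mar → Mar 2, 1985.

Mar 2, 1985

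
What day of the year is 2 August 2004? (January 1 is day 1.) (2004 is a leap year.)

215

Days in months before August: 31 + 29 + 31 + 30 + 31 + 30 + 31 = 213.
Plus 2 days into August → day 215.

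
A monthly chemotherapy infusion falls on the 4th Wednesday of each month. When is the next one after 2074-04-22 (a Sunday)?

2074-04-25

April 2074 starts on a Sunday; its first Wednesday is the 4th, so the 4th Wednesday is the 25th — 2074-04-25.
2074-04-25 is after 2074-04-22, so that is the next one.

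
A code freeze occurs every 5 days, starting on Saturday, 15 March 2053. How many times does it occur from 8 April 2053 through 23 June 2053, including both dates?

Occurrences land 5·i days after 15 March 2053 for i = 0, 1, 2, …
8 April 2053 is 24 days after the start; 24 ÷ 5 = 4 remainder 4; since the remainder is 4, round up to i = 5. First occurrence in the window: #6 on 9 April 2053 (5×5 = 25 days in).
23 June 2053 is 100 days after the start; 100 ÷ 5 = 20 remainder 0. Last occurrence in the window: #21 on 23 June 2053.
Occurrences #6 through #21: 16 in total.

16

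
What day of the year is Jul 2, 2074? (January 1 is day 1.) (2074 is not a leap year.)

183

Days in months before Jul: 31 + 28 + 31 + 30 + 31 + 30 = 181.
Plus 2 days into Jul → day 183.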